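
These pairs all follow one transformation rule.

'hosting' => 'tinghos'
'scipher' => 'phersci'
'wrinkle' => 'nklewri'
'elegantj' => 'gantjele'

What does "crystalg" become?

stalgcry

What's happening: move the first 3 characters to the end (rotate left by 3).
Applying that to "crystalg" gives "stalgcry".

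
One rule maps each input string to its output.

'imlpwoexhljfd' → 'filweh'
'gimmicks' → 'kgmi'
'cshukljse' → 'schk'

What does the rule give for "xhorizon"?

oxoi

Looking at the pairs, the operation is to move the last 3 characters to the front (rotate right by 3), then keep every other character starting from the second (positions 2nd, 4th, 6th, ...).
So "xhorizon" becomes "oxoi".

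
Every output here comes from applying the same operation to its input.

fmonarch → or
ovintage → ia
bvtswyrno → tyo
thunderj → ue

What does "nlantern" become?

ae

In each case the input is transformed by: keep one character in every 3, starting at position 3 (positions 3rd, 6th, 9th, ...).
Applying that to "nlantern" gives "ae".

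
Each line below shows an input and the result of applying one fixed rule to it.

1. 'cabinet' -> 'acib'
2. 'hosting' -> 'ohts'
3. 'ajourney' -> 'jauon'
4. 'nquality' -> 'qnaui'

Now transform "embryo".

mer

Looking at the pairs, the operation is to swap each adjacent pair of characters (1↔2, 3↔4, ...), then delete the last 3 characters.
For "embryo", step one produces "merboy"; step two turns that into "mer".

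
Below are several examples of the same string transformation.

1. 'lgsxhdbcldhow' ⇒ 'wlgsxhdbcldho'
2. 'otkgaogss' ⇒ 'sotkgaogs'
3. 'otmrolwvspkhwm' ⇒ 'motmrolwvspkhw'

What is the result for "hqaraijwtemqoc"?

The transformation: move the last character to the front.
"hqaraijwtemqoc" → "chqaraijwtemqo".

chqaraijwtemqo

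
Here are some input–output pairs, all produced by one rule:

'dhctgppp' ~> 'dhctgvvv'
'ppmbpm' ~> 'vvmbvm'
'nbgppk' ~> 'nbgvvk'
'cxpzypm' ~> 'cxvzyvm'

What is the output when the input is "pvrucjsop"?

vvrucjsov

Looking at the pairs, the operation is to replace every "p" with "v".
For "pvrucjsop" the result is "vvrucjsov".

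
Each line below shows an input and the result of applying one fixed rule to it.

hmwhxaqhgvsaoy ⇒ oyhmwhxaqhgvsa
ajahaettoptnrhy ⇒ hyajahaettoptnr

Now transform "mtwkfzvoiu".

The rule is to move the last 2 characters to the front (rotate right by 2).
Doing the same to "mtwkfzvoiu": "iumtwkfzvo".

iumtwkfzvo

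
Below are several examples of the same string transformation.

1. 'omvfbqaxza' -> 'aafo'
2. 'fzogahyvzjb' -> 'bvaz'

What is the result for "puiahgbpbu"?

Looking at the pairs, the operation is to reverse the string, then keep one character in every 3, starting at position 1 (positions 1st, 4th, 7th, ...).
On "puiahgbpbu" that produces "ubap".

ubap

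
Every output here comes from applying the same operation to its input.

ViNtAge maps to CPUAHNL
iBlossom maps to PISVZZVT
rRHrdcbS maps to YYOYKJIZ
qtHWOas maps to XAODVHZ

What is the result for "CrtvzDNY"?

JYACGKUF

The rule is to shift every letter 7 places forward in the alphabet (wrapping around), then convert every letter to uppercase.
"CrtvzDNY" → "JyacgKUF" → "JYACGKUF".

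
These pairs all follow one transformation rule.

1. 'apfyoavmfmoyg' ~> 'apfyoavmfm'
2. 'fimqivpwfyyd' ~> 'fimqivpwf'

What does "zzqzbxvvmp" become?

In each case the input is transformed by: delete the last 3 characters.
Doing the same to "zzqzbxvvmp": "zzqzbxv".

zzqzbxv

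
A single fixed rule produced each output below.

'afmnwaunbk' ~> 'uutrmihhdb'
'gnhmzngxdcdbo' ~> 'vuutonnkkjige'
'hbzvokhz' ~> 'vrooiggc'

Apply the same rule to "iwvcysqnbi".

zxuppjifdc

Each output is the input with this applied: shift every letter 7 places forward in the alphabet (wrapping around), then sort the characters into reverse alphabetical order.
"iwvcysqnbi" → "pdcjfzxuip" → "zxuppjifdc".
(Check on "gnhmzngxdcdbo": → "nuotgunekjkiv" → "vuutonnkkjige" ✓)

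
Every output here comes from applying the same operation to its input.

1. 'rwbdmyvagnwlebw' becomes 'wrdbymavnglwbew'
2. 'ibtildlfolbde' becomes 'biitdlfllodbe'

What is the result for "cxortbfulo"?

The pattern: swap each adjacent pair of characters (1↔2, 3↔4, ...).
Applying that to "cxortbfulo" gives "xcrobtufol".

xcrobtufol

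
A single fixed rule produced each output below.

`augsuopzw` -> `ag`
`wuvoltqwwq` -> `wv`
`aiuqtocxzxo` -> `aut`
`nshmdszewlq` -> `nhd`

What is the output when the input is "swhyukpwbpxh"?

shu

The rule is to keep every other character starting from the first (positions 1st, 3rd, 5th, ...), then delete the last 3 characters.
So "swhyukpwbpxh" becomes "shu".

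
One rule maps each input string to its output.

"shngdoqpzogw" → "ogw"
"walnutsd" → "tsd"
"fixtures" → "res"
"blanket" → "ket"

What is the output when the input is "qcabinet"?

net

Each output is the input with this applied: keep only the last 3 characters.
For "qcabinet" the result is "net".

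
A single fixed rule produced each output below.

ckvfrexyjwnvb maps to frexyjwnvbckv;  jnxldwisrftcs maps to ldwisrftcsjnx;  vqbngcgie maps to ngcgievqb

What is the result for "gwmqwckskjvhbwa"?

qwckskjvhbwagwm

Rule — move the first 3 characters to the end (rotate left by 3).
"gwmqwckskjvhbwa" → "qwckskjvhbwagwm".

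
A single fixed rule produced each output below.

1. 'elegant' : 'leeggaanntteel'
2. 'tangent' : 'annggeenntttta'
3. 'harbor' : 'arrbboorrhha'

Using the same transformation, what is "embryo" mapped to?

What's happening: double every character, then move the first 3 characters to the end (rotate left by 3).
Applying both steps to "embryo": "eemmbbrryyoo", then "mbbrryyooeem".

mbbrryyooeem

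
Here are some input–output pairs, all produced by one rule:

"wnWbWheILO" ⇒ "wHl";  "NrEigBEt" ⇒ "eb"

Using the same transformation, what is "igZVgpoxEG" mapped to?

zPe

The rule is to flip the case of every letter, then keep one character in every 3, starting at position 3 (positions 3rd, 6th, 9th, ...).
On "igZVgpoxEG": the first step gives "IGzvGPOXeg", and the second then gives "zPe".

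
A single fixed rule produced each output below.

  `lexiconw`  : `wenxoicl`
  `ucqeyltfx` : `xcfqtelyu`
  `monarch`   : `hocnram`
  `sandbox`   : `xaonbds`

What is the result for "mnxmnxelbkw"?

wnkxbmlnexm

In each case the input is transformed by: take characters alternately from the front and the back (1st, last, 2nd, 2nd-last, ...), then move the first character to the end.
Applying both steps to "mnxmnxelbkw": "mwnkxbmlnex", then "wnkxbmlnexm".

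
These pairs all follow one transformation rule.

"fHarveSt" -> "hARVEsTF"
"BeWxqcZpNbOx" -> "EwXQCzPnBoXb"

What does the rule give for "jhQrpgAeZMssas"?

What's happening: move the first character to the end, then flip the case of every letter.
Applying both steps to "jhQrpgAeZMssas": "hQrpgAeZMssasj", then "HqRPGaEzmSSASJ".

HqRPGaEzmSSASJ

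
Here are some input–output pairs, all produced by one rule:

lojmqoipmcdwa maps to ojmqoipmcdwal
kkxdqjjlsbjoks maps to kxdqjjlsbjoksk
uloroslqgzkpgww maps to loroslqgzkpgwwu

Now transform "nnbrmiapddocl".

nbrmiapddocln

Each output is the input with this applied: move the first character to the end.
On "nnbrmiapddocl" that produces "nbrmiapddocln".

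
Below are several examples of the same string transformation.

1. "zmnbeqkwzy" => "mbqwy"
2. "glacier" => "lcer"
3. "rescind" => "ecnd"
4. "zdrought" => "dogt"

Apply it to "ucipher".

cper

The pattern: swap each adjacent pair of characters (1↔2, 3↔4, ...), then keep every other character starting from the first (positions 1st, 3rd, 5th, ...).
On "ucipher": the first step gives "cupiehr", and the second then gives "cper".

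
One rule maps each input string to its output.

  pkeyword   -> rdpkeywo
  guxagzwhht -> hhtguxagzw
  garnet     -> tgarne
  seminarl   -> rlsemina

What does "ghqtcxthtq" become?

htqghqtcxt

Each output is the input with this applied: swap the front and back halves of the string, then move the first 2 characters to the end (rotate left by 2).
For "ghqtcxthtq", step one produces "xthtqghqtc"; step two turns that into "htqghqtcxt".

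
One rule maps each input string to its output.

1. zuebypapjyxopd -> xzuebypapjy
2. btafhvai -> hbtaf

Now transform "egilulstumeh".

uegilulst

What's happening: delete the last 3 characters, then move the last character to the front.
Applying both steps to "egilulstumeh": "egilulstu", then "uegilulst".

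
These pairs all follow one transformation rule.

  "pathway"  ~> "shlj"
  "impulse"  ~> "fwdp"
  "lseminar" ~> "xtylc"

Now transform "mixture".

efcp

The pattern: shift every letter 11 places forward in the alphabet (wrapping around), then delete the first 3 characters.
For "mixture", step one produces "xtiefcp"; step two turns that into "efcp".
(Check on "impulse": → "txafwdp" → "fwdp" ✓)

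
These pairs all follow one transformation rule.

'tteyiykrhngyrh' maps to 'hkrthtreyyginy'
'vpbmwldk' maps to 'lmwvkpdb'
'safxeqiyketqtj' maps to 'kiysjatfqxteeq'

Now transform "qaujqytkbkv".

Looking at the pairs, the operation is to take characters alternately from the front and the back (1st, last, 2nd, 2nd-last, ...), then move the last 3 characters to the front (rotate right by 3).
Applying both steps to "qaujqytkbkv": "qvakubjkqty", then "qtyqvakubjk".

qtyqvakubjk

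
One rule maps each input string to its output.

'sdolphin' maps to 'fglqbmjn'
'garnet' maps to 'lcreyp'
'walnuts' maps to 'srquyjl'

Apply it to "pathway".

uywnyrf

Each output is the input with this applied: move the last 3 characters to the front (rotate right by 3), then shift every letter 2 places backward in the alphabet (wrapping around).
For "pathway", step one produces "waypath"; step two turns that into "uywnyrf".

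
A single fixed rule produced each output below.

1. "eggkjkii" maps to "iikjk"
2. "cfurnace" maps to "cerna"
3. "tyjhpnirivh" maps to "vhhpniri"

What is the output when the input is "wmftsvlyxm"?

xmtsvly

The pattern: delete the first 3 characters, then move the last 2 characters to the front (rotate right by 2).
On "wmftsvlyxm" that produces "xmtsvly".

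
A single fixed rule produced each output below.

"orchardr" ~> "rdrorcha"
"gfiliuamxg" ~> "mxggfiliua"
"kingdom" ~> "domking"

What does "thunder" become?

derthun

The pattern: move the last 3 characters to the front (rotate right by 3).
On "thunder" that produces "derthun".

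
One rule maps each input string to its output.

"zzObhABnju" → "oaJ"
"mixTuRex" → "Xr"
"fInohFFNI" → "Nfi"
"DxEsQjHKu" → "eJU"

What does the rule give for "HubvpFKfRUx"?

Bfr

In each case the input is transformed by: keep one character in every 3, starting at position 3 (positions 3rd, 6th, 9th, ...), then flip the case of every letter.
"HubvpFKfRUx" → "bFR" → "Bfr".
(Check on "fInohFFNI": → "nFI" → "Nfi" ✓)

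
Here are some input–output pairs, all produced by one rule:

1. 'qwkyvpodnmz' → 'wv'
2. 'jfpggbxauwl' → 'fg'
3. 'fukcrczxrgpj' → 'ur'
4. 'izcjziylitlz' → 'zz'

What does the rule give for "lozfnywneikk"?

In each case the input is transformed by: keep one character in every 3, starting at position 2 (positions 2nd, 5th, 8th, ...), then delete the last 2 characters.
Working it through for "lozfnywneikk": intermediate "onnk", final "on".

on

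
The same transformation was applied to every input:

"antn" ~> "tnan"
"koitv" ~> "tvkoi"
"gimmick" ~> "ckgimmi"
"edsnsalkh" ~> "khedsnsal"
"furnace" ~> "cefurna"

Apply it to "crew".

What's happening: move the last 2 characters to the front (rotate right by 2).
On "crew" that produces "ewcr".

ewcr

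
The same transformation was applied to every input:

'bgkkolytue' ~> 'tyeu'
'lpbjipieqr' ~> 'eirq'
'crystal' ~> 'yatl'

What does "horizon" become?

rozn

Each output is the input with this applied: swap each adjacent pair of characters (1↔2, 3↔4, ...), then keep only the last 4 characters.
Starting from "horizon": after the first operation, "ohirozn"; after the second, "rozn".
(Check on "lpbjipieqr": → "pljbpieirq" → "eirq" ✓)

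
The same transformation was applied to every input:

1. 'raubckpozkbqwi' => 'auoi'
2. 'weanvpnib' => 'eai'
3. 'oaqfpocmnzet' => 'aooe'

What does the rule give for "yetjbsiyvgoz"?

eio

The transformation: swap each adjacent pair of characters (1↔2, 3↔4, ...), then keep only the vowels.
"yetjbsiyvgoz" → "eyjtsbyigvzo" → "eio".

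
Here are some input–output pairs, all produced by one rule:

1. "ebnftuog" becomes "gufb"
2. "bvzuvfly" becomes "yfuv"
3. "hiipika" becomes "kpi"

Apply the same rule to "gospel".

lpo

In each case the input is transformed by: keep every other character starting from the second (positions 2nd, 4th, 6th, ...), then reverse the string.
"gospel" → "opl" → "lpo".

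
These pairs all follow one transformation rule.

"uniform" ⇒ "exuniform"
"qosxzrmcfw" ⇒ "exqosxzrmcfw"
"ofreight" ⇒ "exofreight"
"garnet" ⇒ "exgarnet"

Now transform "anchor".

exanchor

Looking at the pairs, the operation is to prepend "ex".
On "anchor" that produces "exanchor".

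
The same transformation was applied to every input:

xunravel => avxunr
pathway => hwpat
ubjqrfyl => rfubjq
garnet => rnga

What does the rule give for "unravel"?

Rule — delete the last 2 characters, then move the last 2 characters to the front (rotate right by 2).
On "unravel" that produces "avunr".

avunr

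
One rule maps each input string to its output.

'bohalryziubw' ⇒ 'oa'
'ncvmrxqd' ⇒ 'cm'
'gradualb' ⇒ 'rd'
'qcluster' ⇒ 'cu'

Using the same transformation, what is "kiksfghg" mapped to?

Rule — keep every other character starting from the second (positions 2nd, 4th, 6th, ...), then keep only the first 2 characters.
On "kiksfghg": the first step gives "isgg", and the second then gives "is".

is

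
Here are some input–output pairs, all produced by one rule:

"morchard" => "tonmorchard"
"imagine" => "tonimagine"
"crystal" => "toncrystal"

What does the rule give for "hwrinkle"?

Each output is the input with this applied: prepend "ton".
On "hwrinkle" that produces "tonhwrinkle".

tonhwrinkle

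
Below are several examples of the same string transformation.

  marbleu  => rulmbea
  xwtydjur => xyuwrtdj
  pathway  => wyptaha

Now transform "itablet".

ttilbea

The transformation: sort the characters into reverse alphabetical order, then swap each adjacent pair of characters (1↔2, 3↔4, ...).
For "itablet", step one produces "ttlieba"; step two turns that into "ttilbea".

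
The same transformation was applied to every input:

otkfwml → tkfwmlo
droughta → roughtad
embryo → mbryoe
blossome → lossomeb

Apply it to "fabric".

abricf

The transformation: move the first character to the end.
Doing the same to "fabric": "abricf".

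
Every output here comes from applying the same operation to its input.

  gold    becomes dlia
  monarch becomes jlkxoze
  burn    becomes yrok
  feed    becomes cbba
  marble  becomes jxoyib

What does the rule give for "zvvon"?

The transformation: shift every letter 3 places backward in the alphabet (wrapping around).
Doing the same to "zvvon": "wsslk".

wsslk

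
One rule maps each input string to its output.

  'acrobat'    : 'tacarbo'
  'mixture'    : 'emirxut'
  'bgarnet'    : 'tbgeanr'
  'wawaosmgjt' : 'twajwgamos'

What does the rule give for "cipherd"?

The transformation: swap the first and last characters, then take characters alternately from the front and the back (1st, last, 2nd, 2nd-last, ...).
Working it through for "cipherd": intermediate "dipherc", final "dcirpeh".

dcirpeh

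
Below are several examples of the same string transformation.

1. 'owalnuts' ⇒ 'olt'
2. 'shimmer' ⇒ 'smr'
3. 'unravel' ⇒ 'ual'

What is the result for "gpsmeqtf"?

gmt

Each output is the input with this applied: keep one character in every 3, starting at position 1 (positions 1st, 4th, 7th, ...).
Doing the same to "gpsmeqtf": "gmt".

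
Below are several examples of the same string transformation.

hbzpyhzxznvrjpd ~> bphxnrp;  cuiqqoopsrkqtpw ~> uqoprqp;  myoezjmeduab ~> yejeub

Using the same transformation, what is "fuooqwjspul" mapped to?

uowsu

The pattern: keep every other character starting from the second (positions 2nd, 4th, 6th, ...).
So "fuooqwjspul" becomes "uowsu".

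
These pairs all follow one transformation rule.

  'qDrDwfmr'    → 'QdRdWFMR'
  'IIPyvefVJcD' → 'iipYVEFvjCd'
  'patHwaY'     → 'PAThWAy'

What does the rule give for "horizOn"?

Looking at the pairs, the operation is to flip the case of every letter.
Doing the same to "horizOn": "HORIZoN".

HORIZoN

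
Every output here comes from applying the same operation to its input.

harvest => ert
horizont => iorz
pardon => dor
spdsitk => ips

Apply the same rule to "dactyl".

What's happening: sort the characters into alphabetical order, then keep every other character starting from the second (positions 2nd, 4th, 6th, ...).
So "dactyl" becomes "cly".

cly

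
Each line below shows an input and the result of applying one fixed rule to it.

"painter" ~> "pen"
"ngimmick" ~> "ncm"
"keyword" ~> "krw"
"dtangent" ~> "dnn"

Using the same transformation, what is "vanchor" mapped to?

The transformation: take characters alternately from the front and the back (1st, last, 2nd, 2nd-last, ...), then keep one character in every 3, starting at position 1 (positions 1st, 4th, 7th, ...).
"vanchor" → "vraonhc" → "voc".

voc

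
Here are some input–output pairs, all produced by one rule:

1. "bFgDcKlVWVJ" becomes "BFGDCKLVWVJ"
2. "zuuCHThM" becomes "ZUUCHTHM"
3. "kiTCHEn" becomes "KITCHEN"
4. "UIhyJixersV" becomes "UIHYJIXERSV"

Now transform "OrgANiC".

The rule is to convert every letter to uppercase.
For "OrgANiC" the result is "ORGANIC".

ORGANIC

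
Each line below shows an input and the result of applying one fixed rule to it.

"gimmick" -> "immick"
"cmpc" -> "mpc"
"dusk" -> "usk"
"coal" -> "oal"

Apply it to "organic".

rganic

In each case the input is transformed by: delete the first character.
"organic" → "rganic".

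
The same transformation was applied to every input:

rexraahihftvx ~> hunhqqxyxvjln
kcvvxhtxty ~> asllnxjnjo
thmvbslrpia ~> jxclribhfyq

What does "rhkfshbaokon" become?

Looking at the pairs, the operation is to shift every letter 10 places backward in the alphabet (wrapping around).
"rhkfshbaokon" → "hxavixrqeaed".

hxavixrqeaed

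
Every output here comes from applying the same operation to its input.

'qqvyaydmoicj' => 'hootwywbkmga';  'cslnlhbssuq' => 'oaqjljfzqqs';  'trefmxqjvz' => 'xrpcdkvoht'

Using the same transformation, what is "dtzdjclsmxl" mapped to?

The pattern: move the last character to the front, then shift every letter 2 places backward in the alphabet (wrapping around).
Working it through for "dtzdjclsmxl": intermediate "ldtzdjclsmx", final "jbrxbhajqkv".

jbrxbhajqkv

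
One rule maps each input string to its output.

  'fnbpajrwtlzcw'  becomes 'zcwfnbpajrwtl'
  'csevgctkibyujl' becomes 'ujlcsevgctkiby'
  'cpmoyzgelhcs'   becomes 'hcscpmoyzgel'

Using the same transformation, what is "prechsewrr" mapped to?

Each output is the input with this applied: move the last 3 characters to the front (rotate right by 3).
For "prechsewrr" the result is "wrrprechse".

wrrprechse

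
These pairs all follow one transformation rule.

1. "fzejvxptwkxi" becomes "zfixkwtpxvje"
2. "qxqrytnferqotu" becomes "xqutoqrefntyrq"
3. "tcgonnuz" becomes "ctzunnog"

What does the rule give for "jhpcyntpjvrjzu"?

The transformation: reverse the string, then move the last 2 characters to the front (rotate right by 2).
Doing the same to "jhpcyntpjvrjzu": "hjuzjrvjptnycp".

hjuzjrvjptnycp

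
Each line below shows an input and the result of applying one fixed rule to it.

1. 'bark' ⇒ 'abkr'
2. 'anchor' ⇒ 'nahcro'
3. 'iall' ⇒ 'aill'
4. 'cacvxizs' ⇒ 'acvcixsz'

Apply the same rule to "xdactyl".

dxcaytl

Rule — swap each adjacent pair of characters (1↔2, 3↔4, ...).
Doing the same to "xdactyl": "dxcaytl".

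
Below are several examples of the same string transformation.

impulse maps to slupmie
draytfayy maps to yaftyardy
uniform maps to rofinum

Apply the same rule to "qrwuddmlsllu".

Each output is the input with this applied: reverse the string, then move the first character to the end.
"qrwuddmlsllu" → "ullslmdduwrq" → "llslmdduwrqu".

llslmdduwrqu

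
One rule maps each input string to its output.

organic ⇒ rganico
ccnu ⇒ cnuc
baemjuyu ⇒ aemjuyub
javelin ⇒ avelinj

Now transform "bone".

Rule — move the first character to the end.
Applying that to "bone" gives "oneb".

oneb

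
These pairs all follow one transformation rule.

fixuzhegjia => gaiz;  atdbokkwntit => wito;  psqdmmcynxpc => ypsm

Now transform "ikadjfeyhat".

ytkj

The pattern: keep one character in every 3, starting at position 2 (positions 2nd, 5th, 8th, ...), then swap the front and back halves of the string.
Applying both steps to "ikadjfeyhat": "kjyt", then "ytkj".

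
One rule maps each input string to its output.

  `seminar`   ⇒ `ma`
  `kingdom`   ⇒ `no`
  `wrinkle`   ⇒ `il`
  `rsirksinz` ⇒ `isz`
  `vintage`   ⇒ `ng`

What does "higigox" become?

go

The transformation: keep one character in every 3, starting at position 3 (positions 3rd, 6th, 9th, ...).
On "higigox" that produces "go".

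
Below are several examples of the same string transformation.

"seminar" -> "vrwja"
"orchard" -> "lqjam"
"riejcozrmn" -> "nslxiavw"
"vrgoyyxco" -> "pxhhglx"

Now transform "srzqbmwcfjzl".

izkvflosiu

Rule — shift every letter 9 places forward in the alphabet (wrapping around), then delete the first 2 characters.
Starting from "srzqbmwcfjzl": after the first operation, "baizkvflosiu"; after the second, "izkvflosiu".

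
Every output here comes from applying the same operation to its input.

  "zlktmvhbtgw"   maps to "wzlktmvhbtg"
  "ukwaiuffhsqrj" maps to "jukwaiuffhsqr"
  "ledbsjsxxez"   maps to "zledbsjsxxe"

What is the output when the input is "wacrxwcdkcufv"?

The transformation: move the last character to the front.
On "wacrxwcdkcufv" that produces "vwacrxwcdkcuf".

vwacrxwcdkcuf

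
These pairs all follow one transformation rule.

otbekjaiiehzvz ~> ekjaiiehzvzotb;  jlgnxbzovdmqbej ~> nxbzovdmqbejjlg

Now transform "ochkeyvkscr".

Each output is the input with this applied: move the first 3 characters to the end (rotate left by 3).
Applying that to "ochkeyvkscr" gives "keyvkscroch".

keyvkscroch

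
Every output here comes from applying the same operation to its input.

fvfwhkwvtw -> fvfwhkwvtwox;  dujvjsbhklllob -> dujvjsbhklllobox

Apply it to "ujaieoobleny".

What's happening: append "ox".
Doing the same to "ujaieoobleny": "ujaieooblenyox".

ujaieooblenyox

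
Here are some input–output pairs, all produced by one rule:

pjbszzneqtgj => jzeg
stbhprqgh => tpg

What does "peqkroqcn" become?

erc

The rule is to keep one character in every 3, starting at position 2 (positions 2nd, 5th, 8th, ...).
Doing the same to "peqkroqcn": "erc".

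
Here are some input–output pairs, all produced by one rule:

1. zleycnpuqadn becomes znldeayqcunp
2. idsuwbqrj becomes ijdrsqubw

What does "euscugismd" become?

Rule — take characters alternately from the front and the back (1st, last, 2nd, 2nd-last, ...).
Doing the same to "euscugismd": "edumssciug".

edumssciug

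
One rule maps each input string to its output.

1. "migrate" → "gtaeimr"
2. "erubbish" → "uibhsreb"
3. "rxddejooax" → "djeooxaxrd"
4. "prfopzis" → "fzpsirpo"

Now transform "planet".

What's happening: swap each adjacent pair of characters (1↔2, 3↔4, ...), then move the first 3 characters to the end (rotate left by 3).
Applying both steps to "planet": "lpnate", then "atelpn".

atelpn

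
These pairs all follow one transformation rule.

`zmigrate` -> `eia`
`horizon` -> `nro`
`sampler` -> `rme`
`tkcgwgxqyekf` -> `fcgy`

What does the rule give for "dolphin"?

nli

In each case the input is transformed by: move the last character to the front, then keep one character in every 3, starting at position 1 (positions 1st, 4th, 7th, ...).
For "dolphin" the result is "nli".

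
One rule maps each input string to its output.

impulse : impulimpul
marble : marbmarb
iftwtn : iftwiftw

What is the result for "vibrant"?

The rule is to delete the last 2 characters, then write the whole string twice.
Applying both steps to "vibrant": "vibra", then "vibravibra".
(Check on "iftwtn": → "iftw" → "iftwiftw" ✓)

vibravibra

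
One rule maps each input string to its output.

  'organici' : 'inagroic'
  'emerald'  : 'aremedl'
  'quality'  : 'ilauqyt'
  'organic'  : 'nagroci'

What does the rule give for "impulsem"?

The pattern: move the last 2 characters to the front (rotate right by 2), then reverse the string.
Applying both steps to "impulsem": "emimpuls", then "slupmime".

slupmime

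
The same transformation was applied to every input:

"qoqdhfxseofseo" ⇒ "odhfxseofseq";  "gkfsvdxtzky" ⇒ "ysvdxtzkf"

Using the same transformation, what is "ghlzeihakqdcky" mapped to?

yzeihakqdckl

The transformation: delete the first 2 characters, then swap the first and last characters.
For "ghlzeihakqdcky", step one produces "lzeihakqdcky"; step two turns that into "yzeihakqdckl".
(Check on "gkfsvdxtzky": → "fsvdxtzky" → "ysvdxtzkf" ✓)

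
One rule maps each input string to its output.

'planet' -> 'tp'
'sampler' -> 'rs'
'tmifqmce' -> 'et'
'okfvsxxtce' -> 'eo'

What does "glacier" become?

What's happening: move the last character to the front, then keep only the first 2 characters.
"glacier" → "rg".

rg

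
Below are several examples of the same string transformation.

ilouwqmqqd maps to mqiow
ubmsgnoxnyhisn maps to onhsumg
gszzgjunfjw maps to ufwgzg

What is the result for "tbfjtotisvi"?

tsitft

Each output is the input with this applied: keep every other character starting from the first (positions 1st, 3rd, 5th, ...), then move the first 3 characters to the end (rotate left by 3).
Applying both steps to "tbfjtotisvi": "tfttsi", then "tsitft".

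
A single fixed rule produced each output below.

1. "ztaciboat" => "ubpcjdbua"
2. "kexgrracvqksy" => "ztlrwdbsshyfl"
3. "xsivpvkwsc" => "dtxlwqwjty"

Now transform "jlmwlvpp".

qqwmxnmk

Each output is the input with this applied: reverse the string, then shift every letter 1 place forward in the alphabet (wrapping around).
On "jlmwlvpp" that produces "qqwmxnmk".
(Check on "kexgrracvqksy": → "yskqvcarrgxek" → "ztlrwdbsshyfl" ✓)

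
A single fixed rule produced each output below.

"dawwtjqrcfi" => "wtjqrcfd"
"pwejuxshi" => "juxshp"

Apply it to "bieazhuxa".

azhuxb

The rule is to swap the first and last characters, then delete the first 3 characters.
On "bieazhuxa": the first step gives "aieazhuxb", and the second then gives "azhuxb".
(Check on "pwejuxshi": → "iwejuxshp" → "juxshp" ✓)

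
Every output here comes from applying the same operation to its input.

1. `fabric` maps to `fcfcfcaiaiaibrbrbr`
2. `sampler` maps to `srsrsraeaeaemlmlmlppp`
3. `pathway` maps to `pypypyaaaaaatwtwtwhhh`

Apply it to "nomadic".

ncncncoioioimdmdmdaaa

Rule — repeat every character 3 times, then take characters alternately from the front and the back (1st, last, 2nd, 2nd-last, ...).
So "nomadic" becomes "ncncncoioioimdmdmdaaa".
(Check on "fabric": → "fffaaabbbrrriiiccc" → "fcfcfcaiaiaibrbrbr" ✓)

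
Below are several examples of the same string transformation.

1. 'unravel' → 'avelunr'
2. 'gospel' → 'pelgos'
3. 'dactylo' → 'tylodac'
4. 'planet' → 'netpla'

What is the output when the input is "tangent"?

What's happening: move the first 3 characters to the end (rotate left by 3).
"tangent" → "genttan".

genttan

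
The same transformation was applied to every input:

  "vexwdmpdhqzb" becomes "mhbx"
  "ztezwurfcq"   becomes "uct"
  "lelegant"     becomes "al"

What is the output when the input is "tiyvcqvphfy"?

qht

The pattern: move the first 3 characters to the end (rotate left by 3), then keep one character in every 3, starting at position 3 (positions 3rd, 6th, 9th, ...).
"tiyvcqvphfy" → "vcqvphfytiy" → "qht".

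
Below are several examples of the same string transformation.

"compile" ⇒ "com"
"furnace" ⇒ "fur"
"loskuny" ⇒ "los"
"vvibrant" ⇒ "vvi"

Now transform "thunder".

The rule is to keep only the first 3 characters.
So "thunder" becomes "thu".

thu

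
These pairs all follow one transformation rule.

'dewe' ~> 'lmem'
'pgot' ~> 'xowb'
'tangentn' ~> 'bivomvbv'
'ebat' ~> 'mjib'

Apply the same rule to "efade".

Each output is the input with this applied: shift every letter 8 places forward in the alphabet (wrapping around).
Applying that to "efade" gives "mnilm".

mnilm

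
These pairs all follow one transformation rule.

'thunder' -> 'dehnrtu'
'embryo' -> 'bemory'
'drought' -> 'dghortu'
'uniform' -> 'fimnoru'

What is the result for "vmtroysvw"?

In each case the input is transformed by: sort the characters into alphabetical order.
On "vmtroysvw" that produces "morstvvwy".

morstvvwy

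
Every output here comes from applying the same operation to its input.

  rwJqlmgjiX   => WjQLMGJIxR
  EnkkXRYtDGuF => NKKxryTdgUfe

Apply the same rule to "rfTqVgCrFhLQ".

In each case the input is transformed by: flip the case of every letter, then move the first character to the end.
For "rfTqVgCrFhLQ", step one produces "RFtQvGcRfHlq"; step two turns that into "FtQvGcRfHlqR".
(Check on "EnkkXRYtDGuF": → "eNKKxryTdgUf" → "NKKxryTdgUfe" ✓)

FtQvGcRfHlqR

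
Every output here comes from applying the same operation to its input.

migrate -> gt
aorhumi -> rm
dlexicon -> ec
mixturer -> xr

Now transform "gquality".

The transformation: keep one character in every 3, starting at position 3 (positions 3rd, 6th, 9th, ...).
So "gquality" becomes "ui".

ui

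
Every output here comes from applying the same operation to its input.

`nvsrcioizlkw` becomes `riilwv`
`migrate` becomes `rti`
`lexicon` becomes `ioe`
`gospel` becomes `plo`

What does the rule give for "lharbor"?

roh

The transformation: keep every other character starting from the second (positions 2nd, 4th, 6th, ...), then move the first character to the end.
Doing the same to "lharbor": "roh".
(Check on "migrate": → "irt" → "rti" ✓)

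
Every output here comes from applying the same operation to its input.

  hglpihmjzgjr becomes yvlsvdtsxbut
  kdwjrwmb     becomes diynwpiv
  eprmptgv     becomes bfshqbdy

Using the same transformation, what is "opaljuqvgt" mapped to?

Looking at the pairs, the operation is to shift every letter 12 places forward in the alphabet (wrapping around), then swap the front and back halves of the string.
For "opaljuqvgt" the result is "gchsfabmxv".
(Check on "hglpihmjzgjr": → "tsxbutyvlsvd" → "yvlsvdtsxbut" ✓)

gchsfabmxv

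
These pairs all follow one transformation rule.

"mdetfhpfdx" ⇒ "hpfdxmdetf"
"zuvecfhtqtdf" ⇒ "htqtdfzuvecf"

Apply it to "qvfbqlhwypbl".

hwypblqvfbql

In each case the input is transformed by: swap the front and back halves of the string.
So "qvfbqlhwypbl" becomes "hwypblqvfbql".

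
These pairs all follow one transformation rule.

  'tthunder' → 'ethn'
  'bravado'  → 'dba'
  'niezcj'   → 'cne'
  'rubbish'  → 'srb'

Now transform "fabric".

ifb

The transformation: move the last 3 characters to the front (rotate right by 3), then keep every other character starting from the second (positions 2nd, 4th, 6th, ...).
"fabric" → "ifb".
(Check on "tthunder": → "dertthun" → "ethn" ✓)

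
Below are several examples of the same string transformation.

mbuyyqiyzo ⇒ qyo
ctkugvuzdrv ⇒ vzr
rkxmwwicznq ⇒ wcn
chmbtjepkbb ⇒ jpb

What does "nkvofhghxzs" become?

hhz

The rule is to keep every other character starting from the second (positions 2nd, 4th, 6th, ...), then keep only the last 3 characters.
Applying both steps to "nkvofhghxzs": "kohhz", then "hhz".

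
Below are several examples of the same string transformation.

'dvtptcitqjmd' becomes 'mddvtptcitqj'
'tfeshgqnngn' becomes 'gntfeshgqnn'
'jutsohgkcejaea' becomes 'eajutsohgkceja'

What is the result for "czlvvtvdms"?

msczlvvtvd

Rule — move the last 2 characters to the front (rotate right by 2).
Applying that to "czlvvtvdms" gives "msczlvvtvd".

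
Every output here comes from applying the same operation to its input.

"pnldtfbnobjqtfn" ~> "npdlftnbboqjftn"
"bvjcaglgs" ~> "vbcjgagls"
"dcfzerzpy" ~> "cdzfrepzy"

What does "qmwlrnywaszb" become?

mqlwnrwysabz

In each case the input is transformed by: swap each adjacent pair of characters (1↔2, 3↔4, ...).
So "qmwlrnywaszb" becomes "mqlwnrwysabz".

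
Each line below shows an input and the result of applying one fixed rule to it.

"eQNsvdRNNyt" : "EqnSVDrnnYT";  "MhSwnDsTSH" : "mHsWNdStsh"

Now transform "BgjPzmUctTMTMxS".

bGJpZMuCTtmtmXs

The transformation: flip the case of every letter.
On "BgjPzmUctTMTMxS" that produces "bGJpZMuCTtmtmXs".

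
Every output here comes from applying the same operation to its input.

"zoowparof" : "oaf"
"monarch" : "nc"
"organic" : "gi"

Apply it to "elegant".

en

Looking at the pairs, the operation is to keep one character in every 3, starting at position 3 (positions 3rd, 6th, 9th, ...).
On "elegant" that produces "en".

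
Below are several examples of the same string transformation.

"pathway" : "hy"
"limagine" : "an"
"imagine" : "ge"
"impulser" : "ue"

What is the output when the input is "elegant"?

What's happening: move the first character to the end, then keep one character in every 3, starting at position 3 (positions 3rd, 6th, 9th, ...).
On "elegant": the first step gives "legante", and the second then gives "gt".

gt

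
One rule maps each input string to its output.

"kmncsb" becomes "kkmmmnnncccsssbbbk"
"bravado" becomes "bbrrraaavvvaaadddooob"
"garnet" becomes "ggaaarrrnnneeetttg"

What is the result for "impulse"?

Rule — repeat every character 3 times, then move the first character to the end.
Applying both steps to "impulse": "iiimmmpppuuulllssseee", then "iimmmpppuuulllssseeei".
(Check on "bravado": → "bbbrrraaavvvaaadddooo" → "bbrrraaavvvaaadddooob" ✓)

iimmmpppuuulllssseeei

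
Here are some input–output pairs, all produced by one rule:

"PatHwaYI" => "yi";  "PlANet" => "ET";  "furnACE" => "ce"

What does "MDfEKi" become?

kI

The rule is to flip the case of every letter, then keep only the last 2 characters.
Starting from "MDfEKi": after the first operation, "mdFekI"; after the second, "kI".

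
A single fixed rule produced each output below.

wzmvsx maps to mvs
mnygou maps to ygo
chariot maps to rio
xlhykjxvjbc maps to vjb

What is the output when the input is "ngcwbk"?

cwb

The rule is to move the last character to the front, then keep only the last 3 characters.
Applying both steps to "ngcwbk": "kngcwb", then "cwb".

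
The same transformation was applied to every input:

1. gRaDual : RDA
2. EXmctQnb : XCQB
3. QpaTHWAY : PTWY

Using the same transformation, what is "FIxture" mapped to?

The transformation: keep every other character starting from the second (positions 2nd, 4th, 6th, ...), then convert every letter to uppercase.
For "FIxture", step one produces "Itr"; step two turns that into "ITR".

ITR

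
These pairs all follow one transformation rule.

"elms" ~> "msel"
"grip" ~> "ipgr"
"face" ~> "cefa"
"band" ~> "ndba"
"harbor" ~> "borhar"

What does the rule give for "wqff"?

Looking at the pairs, the operation is to swap the front and back halves of the string.
On "wqff" that produces "ffwq".

ffwq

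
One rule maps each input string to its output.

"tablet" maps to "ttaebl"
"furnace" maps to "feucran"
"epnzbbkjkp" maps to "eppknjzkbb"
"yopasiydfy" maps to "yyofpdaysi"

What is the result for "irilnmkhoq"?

Rule — take characters alternately from the front and the back (1st, last, 2nd, 2nd-last, ...).
Doing the same to "irilnmkhoq": "iqroihlknm".

iqroihlknm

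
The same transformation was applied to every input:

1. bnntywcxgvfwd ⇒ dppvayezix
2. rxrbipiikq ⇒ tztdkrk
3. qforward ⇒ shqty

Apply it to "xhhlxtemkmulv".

The rule is to delete the last 3 characters, then shift every letter 2 places forward in the alphabet (wrapping around).
For "xhhlxtemkmulv", step one produces "xhhlxtemkm"; step two turns that into "zjjnzvgomo".

zjjnzvgomo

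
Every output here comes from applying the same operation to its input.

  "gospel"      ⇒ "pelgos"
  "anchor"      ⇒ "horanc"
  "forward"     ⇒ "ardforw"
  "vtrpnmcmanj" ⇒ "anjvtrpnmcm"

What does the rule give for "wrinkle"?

klewrin

The transformation: move the last 3 characters to the front (rotate right by 3).
For "wrinkle" the result is "klewrin".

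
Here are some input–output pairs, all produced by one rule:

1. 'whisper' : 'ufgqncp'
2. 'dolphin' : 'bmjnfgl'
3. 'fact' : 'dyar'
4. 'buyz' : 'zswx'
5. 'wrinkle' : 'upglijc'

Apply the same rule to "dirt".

bgpr

The rule is to shift every letter 2 places backward in the alphabet (wrapping around).
Applying that to "dirt" gives "bgpr".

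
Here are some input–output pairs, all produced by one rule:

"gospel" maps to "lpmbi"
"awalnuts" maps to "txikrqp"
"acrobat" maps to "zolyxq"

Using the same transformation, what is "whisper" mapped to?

The transformation: shift every letter 3 places backward in the alphabet (wrapping around), then delete the first character.
Working it through for "whisper": intermediate "tefpmbo", final "efpmbo".

efpmbo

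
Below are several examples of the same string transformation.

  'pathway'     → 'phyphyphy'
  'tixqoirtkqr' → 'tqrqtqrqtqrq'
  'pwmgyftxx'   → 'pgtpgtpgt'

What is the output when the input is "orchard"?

ohdohdohd

What's happening: keep one character in every 3, starting at position 1 (positions 1st, 4th, 7th, ...), then write the whole string 3 times in a row.
For "orchard", step one produces "ohd"; step two turns that into "ohdohdohd".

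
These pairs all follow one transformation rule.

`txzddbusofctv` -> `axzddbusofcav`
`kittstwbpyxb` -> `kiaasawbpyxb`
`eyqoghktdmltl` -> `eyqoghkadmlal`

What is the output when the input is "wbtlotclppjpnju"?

The rule is to replace every "t" with "a".
So "wbtlotclppjpnju" becomes "wbaloaclppjpnju".

wbaloaclppjpnju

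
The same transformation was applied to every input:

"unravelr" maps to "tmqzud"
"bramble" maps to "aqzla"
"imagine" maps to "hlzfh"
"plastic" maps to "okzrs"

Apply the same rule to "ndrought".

Rule — delete the last 2 characters, then shift every letter 1 place backward in the alphabet (wrapping around).
Working it through for "ndrought": intermediate "ndroug", final "mcqntf".

mcqntf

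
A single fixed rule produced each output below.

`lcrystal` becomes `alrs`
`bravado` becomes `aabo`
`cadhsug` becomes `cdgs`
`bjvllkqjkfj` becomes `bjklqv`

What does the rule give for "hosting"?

The pattern: keep every other character starting from the first (positions 1st, 3rd, 5th, ...), then sort the characters into alphabetical order.
On "hosting": the first step gives "hsig", and the second then gives "ghis".

ghis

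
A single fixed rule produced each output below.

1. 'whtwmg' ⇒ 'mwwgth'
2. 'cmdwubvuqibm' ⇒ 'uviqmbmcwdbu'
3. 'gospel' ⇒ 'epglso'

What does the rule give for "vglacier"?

The pattern: swap the front and back halves of the string, then swap each adjacent pair of characters (1↔2, 3↔4, ...).
On "vglacier": the first step gives "ciervgla", and the second then gives "icregval".

icregval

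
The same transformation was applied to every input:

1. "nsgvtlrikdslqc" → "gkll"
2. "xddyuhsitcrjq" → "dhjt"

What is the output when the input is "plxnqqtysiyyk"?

The rule is to keep one character in every 3, starting at position 3 (positions 3rd, 6th, 9th, ...), then sort the characters into alphabetical order.
Starting from "plxnqqtysiyyk": after the first operation, "xqsy"; after the second, "qsxy".

qsxy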